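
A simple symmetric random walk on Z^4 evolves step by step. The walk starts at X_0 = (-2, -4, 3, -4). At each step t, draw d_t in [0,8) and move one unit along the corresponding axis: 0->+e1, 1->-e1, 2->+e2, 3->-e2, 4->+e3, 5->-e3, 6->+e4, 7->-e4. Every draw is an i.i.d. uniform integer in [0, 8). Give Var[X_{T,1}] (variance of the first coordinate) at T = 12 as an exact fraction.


3

Outcome values over d=0..7: [1, -1, 0, 0, 0, 0, 0, 0]
Σy = 0, Σy² = 2, M = 8
μ = 0/8 = 0,  σ² = 2/8 − (0)² = 1/4
Independent increments: Var[X_12] = 12·σ² = 12·(1/4) = 3


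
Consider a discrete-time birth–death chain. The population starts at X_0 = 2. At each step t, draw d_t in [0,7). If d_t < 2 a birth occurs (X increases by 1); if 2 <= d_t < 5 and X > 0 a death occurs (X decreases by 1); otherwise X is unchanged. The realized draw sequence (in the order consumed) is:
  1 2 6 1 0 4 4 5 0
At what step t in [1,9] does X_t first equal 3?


1

t=0: X=2, d=1 → birth, X_1=3
t=1: X=3, d=2 → death, X_2=2
t=2: X=2, d=6 → hold, X_3=2
t=3: X=2, d=1 → birth, X_4=3
t=4: X=3, d=0 → birth, X_5=4
t=5: X=4, d=4 → death, X_6=3
t=6: X=3, d=4 → death, X_7=2
t=7: X=2, d=5 → hold, X_8=2
t=8: X=2, d=0 → birth, X_9=3


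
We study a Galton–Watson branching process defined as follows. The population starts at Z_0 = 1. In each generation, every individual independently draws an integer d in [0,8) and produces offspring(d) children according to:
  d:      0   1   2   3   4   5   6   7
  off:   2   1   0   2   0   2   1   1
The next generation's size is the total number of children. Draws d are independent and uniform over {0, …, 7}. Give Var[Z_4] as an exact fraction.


70082415/16777216

Outcome values over d=0..7: [2, 1, 0, 2, 0, 2, 1, 1]
Σy = 9, Σy² = 15, M = 8
μ = 9/8 = 9/8,  σ² = 15/8 − (9/8)² = 39/64
V_0 = 0, E_0 = 1
V_1 = 39/64·E_0 + (9/8)²·V_0 = 39/64;  E_1 = 9/8
V_2 = 39/64·E_1 + (9/8)²·V_1 = 5967/4096;  E_2 = 81/64
V_3 = 39/64·E_2 + (9/8)²·V_2 = 685503/262144;  E_3 = 729/512
V_4 = 39/64·E_3 + (9/8)²·V_3 = 70082415/16777216;  E_4 = 6561/4096


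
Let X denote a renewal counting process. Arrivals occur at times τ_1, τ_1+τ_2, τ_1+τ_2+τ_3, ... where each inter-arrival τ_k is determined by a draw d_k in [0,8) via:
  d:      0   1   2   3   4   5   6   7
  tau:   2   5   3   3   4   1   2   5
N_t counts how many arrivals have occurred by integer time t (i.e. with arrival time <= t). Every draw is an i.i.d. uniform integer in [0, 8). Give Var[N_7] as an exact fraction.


2592130297455/4398046511104

Inter-arrival values over d=0..7: [2, 5, 3, 3, 4, 1, 2, 5]
Each d has probability 1/8, so the pmf of τ is: f(1) = 1/8, f(2) = 1/4, f(3) = 1/4, f(4) = 1/8, f(5) = 1/4
Let p_n(j) = P(N_n = j), with p_0 = [1]. Condition on τ_1: p_n(0) = P(τ > n), and for j >= 1, p_n(j) = Σ_{k<=n} f(k)·p_{n−k}(j−1)
p_1 = [7/8, 1/8]  (j = 0..1)
p_2 = [5/8, 23/64, 1/64]  (j = 0..2)
p_3 = [3/8, 35/64, 39/512, 1/512]  (j = 0..3)
p_4 = [1/4, 35/64, 97/512, 55/4096, 1/4096]  (j = 0..4)
p_5 = [0, 41/64, 159/512, 191/4096, 71/32768, 1/32768]  (j = 0..5)
p_6 = [0, 29/64, 55/128, 439/4096, 317/32768, 87/262144, 1/262144]  (j = 0..6)
p_7 = [0, 17/64, 131/256, 787/4096, 939/32768, 475/262144, 103/2097152, 1/2097152]  (j = 0..7)
E[N_7] = Σ j·p_7(j) = 4172201/2097152;  E[N_7²] = Σ j²·p_7(j) = 9536453/2097152
Var[N_7] = 9536453/2097152 − (4172201/2097152)² = 2592130297455/4398046511104


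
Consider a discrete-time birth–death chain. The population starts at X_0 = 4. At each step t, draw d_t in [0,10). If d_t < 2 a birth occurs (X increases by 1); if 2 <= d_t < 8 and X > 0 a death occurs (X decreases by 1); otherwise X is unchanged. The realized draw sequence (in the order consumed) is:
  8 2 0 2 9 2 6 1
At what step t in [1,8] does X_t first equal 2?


t=0: X=4, d=8 → hold, X_1=4
t=1: X=4, d=2 → death, X_2=3
t=2: X=3, d=0 → birth, X_3=4
t=3: X=4, d=2 → death, X_4=3
t=4: X=3, d=9 → hold, X_5=3
t=5: X=3, d=2 → death, X_6=2
t=6: X=2, d=6 → death, X_7=1
t=7: X=1, d=1 → birth, X_8=2

6


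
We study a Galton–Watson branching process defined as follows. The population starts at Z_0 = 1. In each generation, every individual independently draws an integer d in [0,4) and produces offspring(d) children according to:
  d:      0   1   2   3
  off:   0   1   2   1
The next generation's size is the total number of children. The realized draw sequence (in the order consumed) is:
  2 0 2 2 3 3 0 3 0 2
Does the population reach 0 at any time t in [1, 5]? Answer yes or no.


gen 0: Z_0=1, draws=[2], offspring=[2], Z_1=2
gen 1: Z_1=2, draws=[0, 2], offspring=[0, 2], Z_2=2
gen 2: Z_2=2, draws=[2, 3], offspring=[2, 1], Z_3=3
gen 3: Z_3=3, draws=[3, 0, 3], offspring=[1, 0, 1], Z_4=2
gen 4: Z_4=2, draws=[0, 2], offspring=[0, 2], Z_5=2

no


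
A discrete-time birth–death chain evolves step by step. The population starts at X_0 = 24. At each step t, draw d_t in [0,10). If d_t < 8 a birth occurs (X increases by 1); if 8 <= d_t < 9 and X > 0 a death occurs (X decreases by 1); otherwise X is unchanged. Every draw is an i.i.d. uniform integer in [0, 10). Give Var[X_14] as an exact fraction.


287/50

X can drop by at most 1 per step and X_0 = 24 > T = 14, so X_t >= 24 − t >= 10 > 0 for every t <= 14: the floor at 0 (the 'and X > 0' condition) never binds. Hence X_14 = X_0 + Σ_{t<14} Y_t with i.i.d. increments Y_t = y(d_t) ∈ {+1, −1, 0}.
Outcome values over d=0..9: [1, 1, 1, 1, 1, 1, 1, 1, -1, 0]
Σy = 7, Σy² = 9, M = 10
μ = 7/10 = 7/10,  σ² = 9/10 − (7/10)² = 41/100
Independent increments: Var[X_14] = 14·σ² = 14·(41/100) = 287/50


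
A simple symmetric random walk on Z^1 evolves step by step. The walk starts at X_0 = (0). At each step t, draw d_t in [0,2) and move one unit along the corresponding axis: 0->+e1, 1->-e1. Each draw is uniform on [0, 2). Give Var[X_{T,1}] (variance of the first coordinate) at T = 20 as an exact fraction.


Outcome values over d=0..1: [1, -1]
Σy = 0, Σy² = 2, M = 2
μ = 0/2 = 0,  σ² = 2/2 − (0)² = 1
Independent increments: Var[X_20] = 20·σ² = 20·(1) = 20

20


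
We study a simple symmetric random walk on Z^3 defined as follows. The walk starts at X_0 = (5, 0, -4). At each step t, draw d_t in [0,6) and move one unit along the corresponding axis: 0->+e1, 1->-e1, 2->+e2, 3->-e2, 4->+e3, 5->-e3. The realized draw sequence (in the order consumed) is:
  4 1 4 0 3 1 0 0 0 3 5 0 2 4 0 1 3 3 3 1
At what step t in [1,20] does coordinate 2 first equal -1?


5

t=0: X=(5, 0, -4), d=4 → +e3, X_1=(5, 0, -3)
t=1: X=(5, 0, -3), d=1 → -e1, X_2=(4, 0, -3)
t=2: X=(4, 0, -3), d=4 → +e3, X_3=(4, 0, -2)
t=3: X=(4, 0, -2), d=0 → +e1, X_4=(5, 0, -2)
t=4: X=(5, 0, -2), d=3 → -e2, X_5=(5, -1, -2)
t=5: X=(5, -1, -2), d=1 → -e1, X_6=(4, -1, -2)
t=6: X=(4, -1, -2), d=0 → +e1, X_7=(5, -1, -2)
t=7: X=(5, -1, -2), d=0 → +e1, X_8=(6, -1, -2)
t=8: X=(6, -1, -2), d=0 → +e1, X_9=(7, -1, -2)
t=9: X=(7, -1, -2), d=3 → -e2, X_10=(7, -2, -2)
t=10: X=(7, -2, -2), d=5 → -e3, X_11=(7, -2, -3)
t=11: X=(7, -2, -3), d=0 → +e1, X_12=(8, -2, -3)
t=12: X=(8, -2, -3), d=2 → +e2, X_13=(8, -1, -3)
t=13: X=(8, -1, -3), d=4 → +e3, X_14=(8, -1, -2)
t=14: X=(8, -1, -2), d=0 → +e1, X_15=(9, -1, -2)
t=15: X=(9, -1, -2), d=1 → -e1, X_16=(8, -1, -2)
t=16: X=(8, -1, -2), d=3 → -e2, X_17=(8, -2, -2)
t=17: X=(8, -2, -2), d=3 → -e2, X_18=(8, -3, -2)
t=18: X=(8, -3, -2), d=3 → -e2, X_19=(8, -4, -2)
t=19: X=(8, -4, -2), d=1 → -e1, X_20=(7, -4, -2)


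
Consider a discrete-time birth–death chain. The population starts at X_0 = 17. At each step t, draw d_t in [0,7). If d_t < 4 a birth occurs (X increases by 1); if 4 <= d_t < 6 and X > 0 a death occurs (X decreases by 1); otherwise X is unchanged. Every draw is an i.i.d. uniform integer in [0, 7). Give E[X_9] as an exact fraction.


X can drop by at most 1 per step and X_0 = 17 > T = 9, so X_t >= 17 − t >= 8 > 0 for every t <= 9: the floor at 0 (the 'and X > 0' condition) never binds. Hence X_9 = X_0 + Σ_{t<9} Y_t with i.i.d. increments Y_t = y(d_t) ∈ {+1, −1, 0}.
Outcome values over d=0..6: [1, 1, 1, 1, -1, -1, 0]
Σy = 2, Σy² = 6, M = 7
μ = 2/7 = 2/7,  σ² = 6/7 − (2/7)² = 38/49
E[X_9] = 17 + 9·(2/7) = 137/7

137/7


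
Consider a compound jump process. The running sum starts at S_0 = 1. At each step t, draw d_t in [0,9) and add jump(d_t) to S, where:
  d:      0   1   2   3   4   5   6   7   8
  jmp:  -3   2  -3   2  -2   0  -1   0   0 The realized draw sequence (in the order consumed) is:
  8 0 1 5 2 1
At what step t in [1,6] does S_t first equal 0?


t=0: S=1, d=8, jump=0, S_1=1
t=1: S=1, d=0, jump=-3, S_2=-2
t=2: S=-2, d=1, jump=2, S_3=0
t=3: S=0, d=5, jump=0, S_4=0
t=4: S=0, d=2, jump=-3, S_5=-3
t=5: S=-3, d=1, jump=2, S_6=-1

3


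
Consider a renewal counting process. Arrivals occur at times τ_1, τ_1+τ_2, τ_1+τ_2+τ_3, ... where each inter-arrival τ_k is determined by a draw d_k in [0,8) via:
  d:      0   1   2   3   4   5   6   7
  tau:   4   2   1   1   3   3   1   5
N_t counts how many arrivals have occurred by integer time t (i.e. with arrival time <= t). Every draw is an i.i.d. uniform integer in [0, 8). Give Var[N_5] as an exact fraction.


Inter-arrival values over d=0..7: [4, 2, 1, 1, 3, 3, 1, 5]
Each d has probability 1/8, so the pmf of τ is: f(1) = 3/8, f(2) = 1/8, f(3) = 1/4, f(4) = 1/8, f(5) = 1/8
Let p_n(j) = P(N_n = j), with p_0 = [1]. Condition on τ_1: p_n(0) = P(τ > n), and for j >= 1, p_n(j) = Σ_{k<=n} f(k)·p_{n−k}(j−1)
p_1 = [5/8, 3/8]  (j = 0..1)
p_2 = [1/2, 23/64, 9/64]  (j = 0..2)
p_3 = [1/4, 33/64, 93/512, 27/512]  (j = 0..3)
p_4 = [1/8, 7/16, 85/256, 351/4096, 81/4096]  (j = 0..4)
p_5 = [0, 13/32, 187/512, 747/4096, 1269/32768, 243/32768]  (j = 0..5)
E[N_5] = Σ j·p_5(j) = 61467/32768;  E[N_5²] = Σ j²·p_5(j) = 141347/32768
Var[N_5] = 141347/32768 − (61467/32768)² = 853466407/1073741824

853466407/1073741824


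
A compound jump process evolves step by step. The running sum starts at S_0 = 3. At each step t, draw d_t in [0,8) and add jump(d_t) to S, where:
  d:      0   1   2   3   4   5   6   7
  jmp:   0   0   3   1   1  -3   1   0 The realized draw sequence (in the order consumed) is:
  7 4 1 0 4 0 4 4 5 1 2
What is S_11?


t=0: S=3, d=7, jump=0, S_1=3
t=1: S=3, d=4, jump=1, S_2=4
t=2: S=4, d=1, jump=0, S_3=4
t=3: S=4, d=0, jump=0, S_4=4
t=4: S=4, d=4, jump=1, S_5=5
t=5: S=5, d=0, jump=0, S_6=5
t=6: S=5, d=4, jump=1, S_7=6
t=7: S=6, d=4, jump=1, S_8=7
t=8: S=7, d=5, jump=-3, S_9=4
t=9: S=4, d=1, jump=0, S_10=4
t=10: S=4, d=2, jump=3, S_11=7

7


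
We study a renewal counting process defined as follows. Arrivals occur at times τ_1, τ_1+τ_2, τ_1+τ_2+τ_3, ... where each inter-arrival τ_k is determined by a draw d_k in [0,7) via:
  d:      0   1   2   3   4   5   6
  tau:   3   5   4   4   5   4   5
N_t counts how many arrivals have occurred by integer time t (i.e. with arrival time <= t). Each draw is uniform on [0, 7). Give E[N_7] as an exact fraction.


8/7

Inter-arrival values over d=0..6: [3, 5, 4, 4, 5, 4, 5]
Each d has probability 1/7, so the pmf of τ is: f(3) = 1/7, f(4) = 3/7, f(5) = 3/7
Renewal equation for m(n) = E[N_n]: condition on τ_1 = k (if k <= n, one arrival plus a fresh copy on the remaining n−k steps): m(n) = F(n) + Σ_{k<=n} f(k)·m(n−k), where F(n) = P(τ <= n) and m(0) = 0
m(1) = F(1) = 0
m(2) = F(2) = 0
m(3) = F(3) = 1/7
m(4) = F(4) = 4/7
m(5) = F(5) = 1
m(6) = F(6) + f(3)·m(3) = 1 + 1/7·1/7 = 50/49
m(7) = F(7) + f(3)·m(4) + f(4)·m(3) = 1 + 1/7·4/7 + 3/7·1/7 = 8/7
E[N_7] = m(7) = 8/7


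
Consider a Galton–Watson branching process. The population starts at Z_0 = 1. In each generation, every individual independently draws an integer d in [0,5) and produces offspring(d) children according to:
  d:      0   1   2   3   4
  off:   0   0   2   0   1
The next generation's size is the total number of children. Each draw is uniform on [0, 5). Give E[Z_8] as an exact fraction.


6561/390625

Outcome values over d=0..4: [0, 0, 2, 0, 1]
Σy = 3, Σy² = 5, M = 5
μ = 3/5 = 3/5,  σ² = 5/5 − (3/5)² = 16/25
E[Z_0] = 1
E[Z_1] = 3/5·E[Z_0] = 3/5
E[Z_2] = 3/5·E[Z_1] = 9/25
E[Z_3] = 3/5·E[Z_2] = 27/125
E[Z_4] = 3/5·E[Z_3] = 81/625
E[Z_5] = 3/5·E[Z_4] = 243/3125
E[Z_6] = 3/5·E[Z_5] = 729/15625
E[Z_7] = 3/5·E[Z_6] = 2187/78125
E[Z_8] = 3/5·E[Z_7] = 6561/390625


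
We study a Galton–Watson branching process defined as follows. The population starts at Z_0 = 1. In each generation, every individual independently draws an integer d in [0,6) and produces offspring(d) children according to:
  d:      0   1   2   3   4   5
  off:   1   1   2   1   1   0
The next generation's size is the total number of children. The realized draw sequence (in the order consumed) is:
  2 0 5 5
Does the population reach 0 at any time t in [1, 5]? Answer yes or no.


gen 0: Z_0=1, draws=[2], offspring=[2], Z_1=2
gen 1: Z_1=2, draws=[0, 5], offspring=[1, 0], Z_2=1
gen 2: Z_2=1, draws=[5], offspring=[0], Z_3=0
gen 3: Z_3=0, draws=[], offspring=[], Z_4=0
gen 4: Z_4=0, draws=[], offspring=[], Z_5=0

yes


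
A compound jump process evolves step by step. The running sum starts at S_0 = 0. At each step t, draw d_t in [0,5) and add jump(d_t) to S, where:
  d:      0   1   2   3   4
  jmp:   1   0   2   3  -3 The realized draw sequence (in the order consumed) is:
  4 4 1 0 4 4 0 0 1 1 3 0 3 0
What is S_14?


t=0: S=0, d=4, jump=-3, S_1=-3
t=1: S=-3, d=4, jump=-3, S_2=-6
t=2: S=-6, d=1, jump=0, S_3=-6
t=3: S=-6, d=0, jump=1, S_4=-5
t=4: S=-5, d=4, jump=-3, S_5=-8
t=5: S=-8, d=4, jump=-3, S_6=-11
t=6: S=-11, d=0, jump=1, S_7=-10
t=7: S=-10, d=0, jump=1, S_8=-9
t=8: S=-9, d=1, jump=0, S_9=-9
t=9: S=-9, d=1, jump=0, S_10=-9
t=10: S=-9, d=3, jump=3, S_11=-6
t=11: S=-6, d=0, jump=1, S_12=-5
t=12: S=-5, d=3, jump=3, S_13=-2
t=13: S=-2, d=0, jump=1, S_14=-1

-1


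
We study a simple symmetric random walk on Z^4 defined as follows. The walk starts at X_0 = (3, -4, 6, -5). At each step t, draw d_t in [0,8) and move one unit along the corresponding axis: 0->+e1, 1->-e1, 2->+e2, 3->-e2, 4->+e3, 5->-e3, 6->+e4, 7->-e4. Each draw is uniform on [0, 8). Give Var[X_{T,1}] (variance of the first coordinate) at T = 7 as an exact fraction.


Outcome values over d=0..7: [1, -1, 0, 0, 0, 0, 0, 0]
Σy = 0, Σy² = 2, M = 8
μ = 0/8 = 0,  σ² = 2/8 − (0)² = 1/4
Independent increments: Var[X_7] = 7·σ² = 7·(1/4) = 7/4

7/4


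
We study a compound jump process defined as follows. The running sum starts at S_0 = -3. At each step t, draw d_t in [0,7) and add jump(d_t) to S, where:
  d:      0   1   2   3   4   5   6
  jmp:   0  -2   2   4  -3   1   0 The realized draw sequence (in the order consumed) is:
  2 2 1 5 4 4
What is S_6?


-6

t=0: S=-3, d=2, jump=2, S_1=-1
t=1: S=-1, d=2, jump=2, S_2=1
t=2: S=1, d=1, jump=-2, S_3=-1
t=3: S=-1, d=5, jump=1, S_4=0
t=4: S=0, d=4, jump=-3, S_5=-3
t=5: S=-3, d=4, jump=-3, S_6=-6


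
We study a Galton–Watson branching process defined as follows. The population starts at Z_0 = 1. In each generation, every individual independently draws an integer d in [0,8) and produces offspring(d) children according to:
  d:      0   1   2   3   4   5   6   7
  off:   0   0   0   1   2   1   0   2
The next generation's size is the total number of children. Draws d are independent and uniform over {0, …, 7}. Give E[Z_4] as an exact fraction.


Outcome values over d=0..7: [0, 0, 0, 1, 2, 1, 0, 2]
Σy = 6, Σy² = 10, M = 8
μ = 6/8 = 3/4,  σ² = 10/8 − (3/4)² = 11/16
E[Z_0] = 1
E[Z_1] = 3/4·E[Z_0] = 3/4
E[Z_2] = 3/4·E[Z_1] = 9/16
E[Z_3] = 3/4·E[Z_2] = 27/64
E[Z_4] = 3/4·E[Z_3] = 81/256

81/256


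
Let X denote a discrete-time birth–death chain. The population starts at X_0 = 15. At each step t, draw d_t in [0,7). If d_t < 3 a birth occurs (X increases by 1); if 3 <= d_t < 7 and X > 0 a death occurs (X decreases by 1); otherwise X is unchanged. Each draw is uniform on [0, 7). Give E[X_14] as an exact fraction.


13

X can drop by at most 1 per step and X_0 = 15 > T = 14, so X_t >= 15 − t >= 1 > 0 for every t <= 14: the floor at 0 (the 'and X > 0' condition) never binds. Hence X_14 = X_0 + Σ_{t<14} Y_t with i.i.d. increments Y_t = y(d_t) ∈ {+1, −1, 0}.
Outcome values over d=0..6: [1, 1, 1, -1, -1, -1, -1]
Σy = -1, Σy² = 7, M = 7
μ = -1/7 = -1/7,  σ² = 7/7 − (-1/7)² = 48/49
E[X_14] = 15 + 14·(-1/7) = 13


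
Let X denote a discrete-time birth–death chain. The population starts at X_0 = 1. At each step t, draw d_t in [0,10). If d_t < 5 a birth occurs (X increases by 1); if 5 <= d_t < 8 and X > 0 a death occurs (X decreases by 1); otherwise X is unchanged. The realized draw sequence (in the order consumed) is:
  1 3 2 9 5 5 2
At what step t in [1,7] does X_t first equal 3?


t=0: X=1, d=1 → birth, X_1=2
t=1: X=2, d=3 → birth, X_2=3
t=2: X=3, d=2 → birth, X_3=4
t=3: X=4, d=9 → hold, X_4=4
t=4: X=4, d=5 → death, X_5=3
t=5: X=3, d=5 → death, X_6=2
t=6: X=2, d=2 → birth, X_7=3

2


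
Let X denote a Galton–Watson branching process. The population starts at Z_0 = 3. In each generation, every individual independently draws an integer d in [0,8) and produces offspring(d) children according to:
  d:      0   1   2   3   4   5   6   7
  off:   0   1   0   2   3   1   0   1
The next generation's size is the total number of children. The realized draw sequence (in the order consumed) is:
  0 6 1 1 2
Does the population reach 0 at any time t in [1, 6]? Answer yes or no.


yes

gen 0: Z_0=3, draws=[0, 6, 1], offspring=[0, 0, 1], Z_1=1
gen 1: Z_1=1, draws=[1], offspring=[1], Z_2=1
gen 2: Z_2=1, draws=[2], offspring=[0], Z_3=0
gen 3: Z_3=0, draws=[], offspring=[], Z_4=0
gen 4: Z_4=0, draws=[], offspring=[], Z_5=0
gen 5: Z_5=0, draws=[], offspring=[], Z_6=0


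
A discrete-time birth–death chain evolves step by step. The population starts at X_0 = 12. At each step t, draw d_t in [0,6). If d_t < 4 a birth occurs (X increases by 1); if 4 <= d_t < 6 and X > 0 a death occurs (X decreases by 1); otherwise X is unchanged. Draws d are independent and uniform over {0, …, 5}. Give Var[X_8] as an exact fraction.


X can drop by at most 1 per step and X_0 = 12 > T = 8, so X_t >= 12 − t >= 4 > 0 for every t <= 8: the floor at 0 (the 'and X > 0' condition) never binds. Hence X_8 = X_0 + Σ_{t<8} Y_t with i.i.d. increments Y_t = y(d_t) ∈ {+1, −1, 0}.
Outcome values over d=0..5: [1, 1, 1, 1, -1, -1]
Σy = 2, Σy² = 6, M = 6
μ = 2/6 = 1/3,  σ² = 6/6 − (1/3)² = 8/9
Independent increments: Var[X_8] = 8·σ² = 8·(8/9) = 64/9

64/9


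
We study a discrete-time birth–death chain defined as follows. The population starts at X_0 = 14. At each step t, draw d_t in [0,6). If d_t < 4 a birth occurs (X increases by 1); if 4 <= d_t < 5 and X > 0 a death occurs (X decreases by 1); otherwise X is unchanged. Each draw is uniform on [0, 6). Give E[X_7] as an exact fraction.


35/2

X can drop by at most 1 per step and X_0 = 14 > T = 7, so X_t >= 14 − t >= 7 > 0 for every t <= 7: the floor at 0 (the 'and X > 0' condition) never binds. Hence X_7 = X_0 + Σ_{t<7} Y_t with i.i.d. increments Y_t = y(d_t) ∈ {+1, −1, 0}.
Outcome values over d=0..5: [1, 1, 1, 1, -1, 0]
Σy = 3, Σy² = 5, M = 6
μ = 3/6 = 1/2,  σ² = 5/6 − (1/2)² = 7/12
E[X_7] = 14 + 7·(1/2) = 35/2


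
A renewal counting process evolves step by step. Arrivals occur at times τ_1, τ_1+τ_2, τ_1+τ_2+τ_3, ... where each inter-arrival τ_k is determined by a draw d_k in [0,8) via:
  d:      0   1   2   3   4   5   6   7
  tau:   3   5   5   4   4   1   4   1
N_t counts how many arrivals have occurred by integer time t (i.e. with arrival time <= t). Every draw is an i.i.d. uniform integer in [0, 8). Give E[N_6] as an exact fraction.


Inter-arrival values over d=0..7: [3, 5, 5, 4, 4, 1, 4, 1]
Each d has probability 1/8, so the pmf of τ is: f(1) = 1/4, f(3) = 1/8, f(4) = 3/8, f(5) = 1/4
Renewal equation for m(n) = E[N_n]: condition on τ_1 = k (if k <= n, one arrival plus a fresh copy on the remaining n−k steps): m(n) = F(n) + Σ_{k<=n} f(k)·m(n−k), where F(n) = P(τ <= n) and m(0) = 0
m(1) = F(1) = 1/4
m(2) = F(2) + f(1)·m(1) = 1/4 + 1/4·1/4 = 5/16
m(3) = F(3) + f(1)·m(2) = 3/8 + 1/4·5/16 = 29/64
m(4) = F(4) + f(1)·m(3) + f(3)·m(1) = 3/4 + 1/4·29/64 + 1/8·1/4 = 229/256
m(5) = F(5) + f(1)·m(4) + f(3)·m(2) + f(4)·m(1) = 1 + 1/4·229/256 + 1/8·5/16 + 3/8·1/4 = 1389/1024
m(6) = F(6) + f(1)·m(5) + f(3)·m(3) + f(4)·m(2) + f(5)·m(1) = 1 + 1/4·1389/1024 + 1/8·29/64 + 3/8·5/16 + 1/4·1/4 = 6453/4096
E[N_6] = m(6) = 6453/4096

6453/4096


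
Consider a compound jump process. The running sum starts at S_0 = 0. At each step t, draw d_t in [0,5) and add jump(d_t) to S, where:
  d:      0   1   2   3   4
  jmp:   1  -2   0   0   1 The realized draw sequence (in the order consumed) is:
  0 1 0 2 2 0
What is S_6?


1

t=0: S=0, d=0, jump=1, S_1=1
t=1: S=1, d=1, jump=-2, S_2=-1
t=2: S=-1, d=0, jump=1, S_3=0
t=3: S=0, d=2, jump=0, S_4=0
t=4: S=0, d=2, jump=0, S_5=0
t=5: S=0, d=0, jump=1, S_6=1


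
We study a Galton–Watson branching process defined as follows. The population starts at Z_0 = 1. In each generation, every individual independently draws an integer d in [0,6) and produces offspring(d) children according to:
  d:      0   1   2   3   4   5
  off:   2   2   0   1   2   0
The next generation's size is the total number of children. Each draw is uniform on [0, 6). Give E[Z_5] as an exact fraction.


16807/7776

Outcome values over d=0..5: [2, 2, 0, 1, 2, 0]
Σy = 7, Σy² = 13, M = 6
μ = 7/6 = 7/6,  σ² = 13/6 − (7/6)² = 29/36
E[Z_0] = 1
E[Z_1] = 7/6·E[Z_0] = 7/6
E[Z_2] = 7/6·E[Z_1] = 49/36
E[Z_3] = 7/6·E[Z_2] = 343/216
E[Z_4] = 7/6·E[Z_3] = 2401/1296
E[Z_5] = 7/6·E[Z_4] = 16807/7776


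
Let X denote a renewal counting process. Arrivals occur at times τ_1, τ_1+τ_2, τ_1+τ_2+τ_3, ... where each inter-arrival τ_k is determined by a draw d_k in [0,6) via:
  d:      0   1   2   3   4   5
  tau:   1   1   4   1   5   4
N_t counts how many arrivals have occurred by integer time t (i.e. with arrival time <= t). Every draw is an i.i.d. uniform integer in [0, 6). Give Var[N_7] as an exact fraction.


219479/147456

Inter-arrival values over d=0..5: [1, 1, 4, 1, 5, 4]
Each d has probability 1/6, so the pmf of τ is: f(1) = 1/2, f(4) = 1/3, f(5) = 1/6
Let p_n(j) = P(N_n = j), with p_0 = [1]. Condition on τ_1: p_n(0) = P(τ > n), and for j >= 1, p_n(j) = Σ_{k<=n} f(k)·p_{n−k}(j−1)
p_1 = [1/2, 1/2]  (j = 0..1)
p_2 = [1/2, 1/4, 1/4]  (j = 0..2)
p_3 = [1/2, 1/4, 1/8, 1/8]  (j = 0..3)
p_4 = [1/6, 7/12, 1/8, 1/16, 1/16]  (j = 0..4)
p_5 = [0, 5/12, 11/24, 1/16, 1/32, 1/32]  (j = 0..5)
p_6 = [0, 1/4, 3/8, 5/16, 1/32, 1/64, 1/64]  (j = 0..6)
p_7 = [0, 1/4, 1/4, 13/48, 19/96, 1/64, 1/128, 1/128]  (j = 0..7)
E[N_7] = Σ j·p_7(j) = 973/384;  E[N_7²] = Σ j²·p_7(j) = 3037/384
Var[N_7] = 3037/384 − (973/384)² = 219479/147456


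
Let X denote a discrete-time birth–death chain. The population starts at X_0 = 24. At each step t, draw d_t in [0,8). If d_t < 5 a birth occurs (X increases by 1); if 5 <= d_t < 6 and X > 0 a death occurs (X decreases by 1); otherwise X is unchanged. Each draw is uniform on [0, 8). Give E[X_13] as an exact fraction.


61/2

X can drop by at most 1 per step and X_0 = 24 > T = 13, so X_t >= 24 − t >= 11 > 0 for every t <= 13: the floor at 0 (the 'and X > 0' condition) never binds. Hence X_13 = X_0 + Σ_{t<13} Y_t with i.i.d. increments Y_t = y(d_t) ∈ {+1, −1, 0}.
Outcome values over d=0..7: [1, 1, 1, 1, 1, -1, 0, 0]
Σy = 4, Σy² = 6, M = 8
μ = 4/8 = 1/2,  σ² = 6/8 − (1/2)² = 1/2
E[X_13] = 24 + 13·(1/2) = 61/2


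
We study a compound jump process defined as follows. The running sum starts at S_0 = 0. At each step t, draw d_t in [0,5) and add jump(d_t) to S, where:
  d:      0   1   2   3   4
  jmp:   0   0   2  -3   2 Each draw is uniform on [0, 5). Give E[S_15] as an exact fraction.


Outcome values over d=0..4: [0, 0, 2, -3, 2]
Σy = 1, Σy² = 17, M = 5
μ = 1/5 = 1/5,  σ² = 17/5 − (1/5)² = 84/25
E[S_15] = 0 + 15·(1/5) = 3

3


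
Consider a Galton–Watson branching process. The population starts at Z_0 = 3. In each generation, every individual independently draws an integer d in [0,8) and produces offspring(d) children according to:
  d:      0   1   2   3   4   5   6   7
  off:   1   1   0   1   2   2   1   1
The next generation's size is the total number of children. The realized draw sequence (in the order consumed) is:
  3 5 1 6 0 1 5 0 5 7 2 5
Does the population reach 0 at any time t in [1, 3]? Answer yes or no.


no

gen 0: Z_0=3, draws=[3, 5, 1], offspring=[1, 2, 1], Z_1=4
gen 1: Z_1=4, draws=[6, 0, 1, 5], offspring=[1, 1, 1, 2], Z_2=5
gen 2: Z_2=5, draws=[0, 5, 7, 2, 5], offspring=[1, 2, 1, 0, 2], Z_3=6


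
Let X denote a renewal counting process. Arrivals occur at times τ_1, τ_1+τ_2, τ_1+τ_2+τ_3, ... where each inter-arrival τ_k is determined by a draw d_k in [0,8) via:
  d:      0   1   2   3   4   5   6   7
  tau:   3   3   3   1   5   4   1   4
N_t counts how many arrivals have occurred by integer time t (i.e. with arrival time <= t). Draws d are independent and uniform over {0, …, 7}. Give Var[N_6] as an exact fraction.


9654471/16777216

Inter-arrival values over d=0..7: [3, 3, 3, 1, 5, 4, 1, 4]
Each d has probability 1/8, so the pmf of τ is: f(1) = 1/4, f(3) = 3/8, f(4) = 1/4, f(5) = 1/8
Let p_n(j) = P(N_n = j), with p_0 = [1]. Condition on τ_1: p_n(0) = P(τ > n), and for j >= 1, p_n(j) = Σ_{k<=n} f(k)·p_{n−k}(j−1)
p_1 = [3/4, 1/4]  (j = 0..1)
p_2 = [3/4, 3/16, 1/16]  (j = 0..2)
p_3 = [3/8, 9/16, 3/64, 1/64]  (j = 0..3)
p_4 = [1/8, 5/8, 15/64, 3/256, 1/256]  (j = 0..4)
p_5 = [0, 5/8, 37/128, 21/256, 3/1024, 1/1024]  (j = 0..5)
p_6 = [0, 27/64, 57/128, 27/256, 27/1024, 3/4096, 1/4096]  (j = 0..6)
E[N_6] = Σ j·p_6(j) = 7125/4096;  E[N_6²] = Σ j²·p_6(j) = 14751/4096
Var[N_6] = 14751/4096 − (7125/4096)² = 9654471/16777216


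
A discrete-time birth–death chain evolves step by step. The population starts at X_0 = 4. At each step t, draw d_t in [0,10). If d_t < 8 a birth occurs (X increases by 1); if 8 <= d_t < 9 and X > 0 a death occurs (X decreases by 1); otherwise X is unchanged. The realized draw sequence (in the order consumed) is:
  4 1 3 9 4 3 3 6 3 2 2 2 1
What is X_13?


t=0: X=4, d=4 → birth, X_1=5
t=1: X=5, d=1 → birth, X_2=6
t=2: X=6, d=3 → birth, X_3=7
t=3: X=7, d=9 → hold, X_4=7
t=4: X=7, d=4 → birth, X_5=8
t=5: X=8, d=3 → birth, X_6=9
t=6: X=9, d=3 → birth, X_7=10
t=7: X=10, d=6 → birth, X_8=11
t=8: X=11, d=3 → birth, X_9=12
t=9: X=12, d=2 → birth, X_10=13
t=10: X=13, d=2 → birth, X_11=14
t=11: X=14, d=2 → birth, X_12=15
t=12: X=15, d=1 → birth, X_13=16

16


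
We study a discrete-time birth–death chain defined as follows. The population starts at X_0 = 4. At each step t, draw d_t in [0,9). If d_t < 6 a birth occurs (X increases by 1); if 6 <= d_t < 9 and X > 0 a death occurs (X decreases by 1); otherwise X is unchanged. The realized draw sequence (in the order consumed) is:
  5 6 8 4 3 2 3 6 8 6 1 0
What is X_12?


6

t=0: X=4, d=5 → birth, X_1=5
t=1: X=5, d=6 → death, X_2=4
t=2: X=4, d=8 → death, X_3=3
t=3: X=3, d=4 → birth, X_4=4
t=4: X=4, d=3 → birth, X_5=5
t=5: X=5, d=2 → birth, X_6=6
t=6: X=6, d=3 → birth, X_7=7
t=7: X=7, d=6 → death, X_8=6
t=8: X=6, d=8 → death, X_9=5
t=9: X=5, d=6 → death, X_10=4
t=10: X=4, d=1 → birth, X_11=5
t=11: X=5, d=0 → birth, X_12=6


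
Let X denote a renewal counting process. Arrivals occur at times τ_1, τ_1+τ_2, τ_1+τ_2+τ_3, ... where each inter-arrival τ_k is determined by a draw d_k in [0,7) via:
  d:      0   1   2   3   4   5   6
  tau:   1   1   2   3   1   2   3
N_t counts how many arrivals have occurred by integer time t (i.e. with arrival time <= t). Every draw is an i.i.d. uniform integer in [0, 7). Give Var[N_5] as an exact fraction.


Inter-arrival values over d=0..6: [1, 1, 2, 3, 1, 2, 3]
Each d has probability 1/7, so the pmf of τ is: f(1) = 3/7, f(2) = 2/7, f(3) = 2/7
Let p_n(j) = P(N_n = j), with p_0 = [1]. Condition on τ_1: p_n(0) = P(τ > n), and for j >= 1, p_n(j) = Σ_{k<=n} f(k)·p_{n−k}(j−1)
p_1 = [4/7, 3/7]  (j = 0..1)
p_2 = [2/7, 26/49, 9/49]  (j = 0..2)
p_3 = [0, 4/7, 120/343, 27/343]  (j = 0..3)
p_4 = [0, 12/49, 178/343, 486/2401, 81/2401]  (j = 0..4)
p_5 = [0, 4/49, 144/343, 900/2401, 1836/16807, 243/16807]  (j = 0..5)
E[N_5] = Σ j·p_5(j) = 42943/16807;  E[N_5²] = Σ j²·p_5(j) = 121747/16807
Var[N_5] = 121747/16807 − (42943/16807)² = 202100580/282475249

202100580/282475249


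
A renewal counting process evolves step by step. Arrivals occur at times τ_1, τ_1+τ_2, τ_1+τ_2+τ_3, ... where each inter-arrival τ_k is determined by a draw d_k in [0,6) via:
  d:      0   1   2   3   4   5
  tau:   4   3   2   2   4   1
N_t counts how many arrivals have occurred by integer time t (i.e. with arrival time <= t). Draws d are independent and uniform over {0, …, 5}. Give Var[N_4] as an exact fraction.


490271/1679616

Inter-arrival values over d=0..5: [4, 3, 2, 2, 4, 1]
Each d has probability 1/6, so the pmf of τ is: f(1) = 1/6, f(2) = 1/3, f(3) = 1/6, f(4) = 1/3
Let p_n(j) = P(N_n = j), with p_0 = [1]. Condition on τ_1: p_n(0) = P(τ > n), and for j >= 1, p_n(j) = Σ_{k<=n} f(k)·p_{n−k}(j−1)
p_1 = [5/6, 1/6]  (j = 0..1)
p_2 = [1/2, 17/36, 1/36]  (j = 0..2)
p_3 = [1/3, 19/36, 29/216, 1/216]  (j = 0..3)
p_4 = [0, 25/36, 59/216, 41/1296, 1/1296]  (j = 0..4)
E[N_4] = Σ j·p_4(j) = 1735/1296;  E[N_4²] = Σ j²·p_4(j) = 2701/1296
Var[N_4] = 2701/1296 − (1735/1296)² = 490271/1679616


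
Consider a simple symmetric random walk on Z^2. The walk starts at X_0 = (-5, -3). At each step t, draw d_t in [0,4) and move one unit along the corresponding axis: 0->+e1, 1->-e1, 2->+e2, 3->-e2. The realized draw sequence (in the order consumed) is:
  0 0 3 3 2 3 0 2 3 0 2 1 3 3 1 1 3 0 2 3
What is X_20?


t=0: X=(-5, -3), d=0 → +e1, X_1=(-4, -3)
t=1: X=(-4, -3), d=0 → +e1, X_2=(-3, -3)
t=2: X=(-3, -3), d=3 → -e2, X_3=(-3, -4)
t=3: X=(-3, -4), d=3 → -e2, X_4=(-3, -5)
t=4: X=(-3, -5), d=2 → +e2, X_5=(-3, -4)
t=5: X=(-3, -4), d=3 → -e2, X_6=(-3, -5)
t=6: X=(-3, -5), d=0 → +e1, X_7=(-2, -5)
t=7: X=(-2, -5), d=2 → +e2, X_8=(-2, -4)
t=8: X=(-2, -4), d=3 → -e2, X_9=(-2, -5)
t=9: X=(-2, -5), d=0 → +e1, X_10=(-1, -5)
t=10: X=(-1, -5), d=2 → +e2, X_11=(-1, -4)
t=11: X=(-1, -4), d=1 → -e1, X_12=(-2, -4)
t=12: X=(-2, -4), d=3 → -e2, X_13=(-2, -5)
t=13: X=(-2, -5), d=3 → -e2, X_14=(-2, -6)
t=14: X=(-2, -6), d=1 → -e1, X_15=(-3, -6)
t=15: X=(-3, -6), d=1 → -e1, X_16=(-4, -6)
t=16: X=(-4, -6), d=3 → -e2, X_17=(-4, -7)
t=17: X=(-4, -7), d=0 → +e1, X_18=(-3, -7)
t=18: X=(-3, -7), d=2 → +e2, X_19=(-3, -6)
t=19: X=(-3, -6), d=3 → -e2, X_20=(-3, -7)

(-3, -7)


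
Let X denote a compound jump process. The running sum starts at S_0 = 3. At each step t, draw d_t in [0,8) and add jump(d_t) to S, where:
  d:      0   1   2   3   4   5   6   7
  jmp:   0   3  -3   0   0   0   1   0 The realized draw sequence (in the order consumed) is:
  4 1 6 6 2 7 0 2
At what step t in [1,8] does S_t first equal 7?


3

t=0: S=3, d=4, jump=0, S_1=3
t=1: S=3, d=1, jump=3, S_2=6
t=2: S=6, d=6, jump=1, S_3=7
t=3: S=7, d=6, jump=1, S_4=8
t=4: S=8, d=2, jump=-3, S_5=5
t=5: S=5, d=7, jump=0, S_6=5
t=6: S=5, d=0, jump=0, S_7=5
t=7: S=5, d=2, jump=-3, S_8=2


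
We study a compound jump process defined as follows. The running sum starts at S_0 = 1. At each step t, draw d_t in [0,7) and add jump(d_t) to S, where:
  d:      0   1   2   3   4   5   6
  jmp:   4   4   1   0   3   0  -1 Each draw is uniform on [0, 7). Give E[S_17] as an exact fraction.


194/7

Outcome values over d=0..6: [4, 4, 1, 0, 3, 0, -1]
Σy = 11, Σy² = 43, M = 7
μ = 11/7 = 11/7,  σ² = 43/7 − (11/7)² = 180/49
E[S_17] = 1 + 17·(11/7) = 194/7


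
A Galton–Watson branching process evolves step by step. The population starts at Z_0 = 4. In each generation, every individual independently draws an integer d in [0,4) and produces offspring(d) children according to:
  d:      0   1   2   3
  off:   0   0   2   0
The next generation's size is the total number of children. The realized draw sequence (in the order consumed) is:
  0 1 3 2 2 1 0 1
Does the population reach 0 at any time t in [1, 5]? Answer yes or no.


gen 0: Z_0=4, draws=[0, 1, 3, 2], offspring=[0, 0, 0, 2], Z_1=2
gen 1: Z_1=2, draws=[2, 1], offspring=[2, 0], Z_2=2
gen 2: Z_2=2, draws=[0, 1], offspring=[0, 0], Z_3=0
gen 3: Z_3=0, draws=[], offspring=[], Z_4=0
gen 4: Z_4=0, draws=[], offspring=[], Z_5=0

yes


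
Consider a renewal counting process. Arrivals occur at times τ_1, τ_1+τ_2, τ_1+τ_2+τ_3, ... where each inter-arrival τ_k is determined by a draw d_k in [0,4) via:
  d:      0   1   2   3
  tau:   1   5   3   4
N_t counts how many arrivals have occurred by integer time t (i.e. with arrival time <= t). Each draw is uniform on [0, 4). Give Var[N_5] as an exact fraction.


Inter-arrival values over d=0..3: [1, 5, 3, 4]
Each d has probability 1/4, so the pmf of τ is: f(1) = 1/4, f(3) = 1/4, f(4) = 1/4, f(5) = 1/4
Let p_n(j) = P(N_n = j), with p_0 = [1]. Condition on τ_1: p_n(0) = P(τ > n), and for j >= 1, p_n(j) = Σ_{k<=n} f(k)·p_{n−k}(j−1)
p_1 = [3/4, 1/4]  (j = 0..1)
p_2 = [3/4, 3/16, 1/16]  (j = 0..2)
p_3 = [1/2, 7/16, 3/64, 1/64]  (j = 0..3)
p_4 = [1/4, 9/16, 11/64, 3/256, 1/256]  (j = 0..4)
p_5 = [0, 11/16, 1/4, 15/256, 3/1024, 1/1024]  (j = 0..5)
E[N_5] = Σ j·p_5(j) = 1413/1024;  E[N_5²] = Σ j²·p_5(j) = 2341/1024
Var[N_5] = 2341/1024 − (1413/1024)² = 400615/1048576

400615/1048576


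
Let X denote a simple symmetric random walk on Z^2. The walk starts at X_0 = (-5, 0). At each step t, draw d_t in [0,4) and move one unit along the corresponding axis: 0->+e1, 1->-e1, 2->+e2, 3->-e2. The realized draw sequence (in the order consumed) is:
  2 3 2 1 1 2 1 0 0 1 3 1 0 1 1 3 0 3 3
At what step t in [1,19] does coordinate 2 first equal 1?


1

t=0: X=(-5, 0), d=2 → +e2, X_1=(-5, 1)
t=1: X=(-5, 1), d=3 → -e2, X_2=(-5, 0)
t=2: X=(-5, 0), d=2 → +e2, X_3=(-5, 1)
t=3: X=(-5, 1), d=1 → -e1, X_4=(-6, 1)
t=4: X=(-6, 1), d=1 → -e1, X_5=(-7, 1)
t=5: X=(-7, 1), d=2 → +e2, X_6=(-7, 2)
t=6: X=(-7, 2), d=1 → -e1, X_7=(-8, 2)
t=7: X=(-8, 2), d=0 → +e1, X_8=(-7, 2)
t=8: X=(-7, 2), d=0 → +e1, X_9=(-6, 2)
t=9: X=(-6, 2), d=1 → -e1, X_10=(-7, 2)
t=10: X=(-7, 2), d=3 → -e2, X_11=(-7, 1)
t=11: X=(-7, 1), d=1 → -e1, X_12=(-8, 1)
t=12: X=(-8, 1), d=0 → +e1, X_13=(-7, 1)
t=13: X=(-7, 1), d=1 → -e1, X_14=(-8, 1)
t=14: X=(-8, 1), d=1 → -e1, X_15=(-9, 1)
t=15: X=(-9, 1), d=3 → -e2, X_16=(-9, 0)
t=16: X=(-9, 0), d=0 → +e1, X_17=(-8, 0)
t=17: X=(-8, 0), d=3 → -e2, X_18=(-8, -1)
t=18: X=(-8, -1), d=3 → -e2, X_19=(-8, -2)


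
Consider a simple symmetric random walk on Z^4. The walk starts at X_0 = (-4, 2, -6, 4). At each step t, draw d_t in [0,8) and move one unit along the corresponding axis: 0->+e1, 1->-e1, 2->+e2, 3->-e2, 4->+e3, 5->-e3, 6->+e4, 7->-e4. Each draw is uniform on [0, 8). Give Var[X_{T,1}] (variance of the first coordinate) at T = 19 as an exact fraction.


19/4

Outcome values over d=0..7: [1, -1, 0, 0, 0, 0, 0, 0]
Σy = 0, Σy² = 2, M = 8
μ = 0/8 = 0,  σ² = 2/8 − (0)² = 1/4
Independent increments: Var[X_19] = 19·σ² = 19·(1/4) = 19/4


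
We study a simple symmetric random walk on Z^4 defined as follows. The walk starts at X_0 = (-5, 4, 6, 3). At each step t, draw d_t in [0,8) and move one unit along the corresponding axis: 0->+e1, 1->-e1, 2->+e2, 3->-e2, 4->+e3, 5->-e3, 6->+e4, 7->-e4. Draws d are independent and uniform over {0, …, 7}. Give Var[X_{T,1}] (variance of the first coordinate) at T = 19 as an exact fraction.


Outcome values over d=0..7: [1, -1, 0, 0, 0, 0, 0, 0]
Σy = 0, Σy² = 2, M = 8
μ = 0/8 = 0,  σ² = 2/8 − (0)² = 1/4
Independent increments: Var[X_19] = 19·σ² = 19·(1/4) = 19/4

19/4


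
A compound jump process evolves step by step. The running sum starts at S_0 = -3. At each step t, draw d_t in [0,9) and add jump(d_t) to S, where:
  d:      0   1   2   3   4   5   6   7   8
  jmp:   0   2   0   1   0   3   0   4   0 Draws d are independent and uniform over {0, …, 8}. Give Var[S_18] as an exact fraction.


Outcome values over d=0..8: [0, 2, 0, 1, 0, 3, 0, 4, 0]
Σy = 10, Σy² = 30, M = 9
μ = 10/9 = 10/9,  σ² = 30/9 − (10/9)² = 170/81
Independent increments: Var[S_18] = 18·σ² = 18·(170/81) = 340/9

340/9


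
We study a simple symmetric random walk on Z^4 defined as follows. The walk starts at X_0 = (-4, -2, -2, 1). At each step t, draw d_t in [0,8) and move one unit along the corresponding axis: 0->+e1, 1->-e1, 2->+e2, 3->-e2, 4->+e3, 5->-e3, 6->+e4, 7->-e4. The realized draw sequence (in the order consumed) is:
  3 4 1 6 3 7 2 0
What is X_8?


(-4, -3, -1, 1)

t=0: X=(-4, -2, -2, 1), d=3 → -e2, X_1=(-4, -3, -2, 1)
t=1: X=(-4, -3, -2, 1), d=4 → +e3, X_2=(-4, -3, -1, 1)
t=2: X=(-4, -3, -1, 1), d=1 → -e1, X_3=(-5, -3, -1, 1)
t=3: X=(-5, -3, -1, 1), d=6 → +e4, X_4=(-5, -3, -1, 2)
t=4: X=(-5, -3, -1, 2), d=3 → -e2, X_5=(-5, -4, -1, 2)
t=5: X=(-5, -4, -1, 2), d=7 → -e4, X_6=(-5, -4, -1, 1)
t=6: X=(-5, -4, -1, 1), d=2 → +e2, X_7=(-5, -3, -1, 1)
t=7: X=(-5, -3, -1, 1), d=0 → +e1, X_8=(-4, -3, -1, 1)


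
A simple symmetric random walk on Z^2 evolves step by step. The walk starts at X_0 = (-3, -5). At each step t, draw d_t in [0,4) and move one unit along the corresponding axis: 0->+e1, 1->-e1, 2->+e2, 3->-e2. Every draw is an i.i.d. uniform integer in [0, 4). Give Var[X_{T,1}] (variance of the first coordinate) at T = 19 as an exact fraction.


19/2

Outcome values over d=0..3: [1, -1, 0, 0]
Σy = 0, Σy² = 2, M = 4
μ = 0/4 = 0,  σ² = 2/4 − (0)² = 1/2
Independent increments: Var[X_19] = 19·σ² = 19·(1/2) = 19/2


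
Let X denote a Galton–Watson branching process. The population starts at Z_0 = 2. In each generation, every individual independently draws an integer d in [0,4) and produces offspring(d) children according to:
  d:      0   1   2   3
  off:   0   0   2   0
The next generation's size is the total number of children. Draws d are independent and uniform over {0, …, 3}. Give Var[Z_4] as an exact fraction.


Outcome values over d=0..3: [0, 0, 2, 0]
Σy = 2, Σy² = 4, M = 4
μ = 2/4 = 1/2,  σ² = 4/4 − (1/2)² = 3/4
V_0 = 0, E_0 = 2
V_1 = 3/4·E_0 + (1/2)²·V_0 = 3/2;  E_1 = 1
V_2 = 3/4·E_1 + (1/2)²·V_1 = 9/8;  E_2 = 1/2
V_3 = 3/4·E_2 + (1/2)²·V_2 = 21/32;  E_3 = 1/4
V_4 = 3/4·E_3 + (1/2)²·V_3 = 45/128;  E_4 = 1/8

45/128


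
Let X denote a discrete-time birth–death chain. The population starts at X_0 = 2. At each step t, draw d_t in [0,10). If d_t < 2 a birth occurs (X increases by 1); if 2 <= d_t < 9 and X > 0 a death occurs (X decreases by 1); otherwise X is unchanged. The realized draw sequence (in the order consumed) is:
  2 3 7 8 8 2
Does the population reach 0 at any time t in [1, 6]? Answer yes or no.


yes

t=0: X=2, d=2 → death, X_1=1
t=1: X=1, d=3 → death, X_2=0
t=2: X=0, d=7 → hold, X_3=0
t=3: X=0, d=8 → hold, X_4=0
t=4: X=0, d=8 → hold, X_5=0
t=5: X=0, d=2 → hold, X_6=0


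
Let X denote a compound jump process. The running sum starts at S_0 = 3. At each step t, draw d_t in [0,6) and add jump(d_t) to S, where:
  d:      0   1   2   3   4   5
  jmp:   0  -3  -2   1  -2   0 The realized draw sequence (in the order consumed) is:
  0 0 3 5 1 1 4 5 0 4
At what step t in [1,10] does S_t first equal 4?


t=0: S=3, d=0, jump=0, S_1=3
t=1: S=3, d=0, jump=0, S_2=3
t=2: S=3, d=3, jump=1, S_3=4
t=3: S=4, d=5, jump=0, S_4=4
t=4: S=4, d=1, jump=-3, S_5=1
t=5: S=1, d=1, jump=-3, S_6=-2
t=6: S=-2, d=4, jump=-2, S_7=-4
t=7: S=-4, d=5, jump=0, S_8=-4
t=8: S=-4, d=0, jump=0, S_9=-4
t=9: S=-4, d=4, jump=-2, S_10=-6

3


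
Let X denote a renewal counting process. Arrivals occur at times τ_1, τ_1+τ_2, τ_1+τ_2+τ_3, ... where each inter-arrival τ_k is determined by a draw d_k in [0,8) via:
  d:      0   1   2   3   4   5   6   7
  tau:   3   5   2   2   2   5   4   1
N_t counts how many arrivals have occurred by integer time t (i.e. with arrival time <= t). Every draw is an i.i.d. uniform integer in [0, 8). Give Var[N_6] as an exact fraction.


40841038719/68719476736

Inter-arrival values over d=0..7: [3, 5, 2, 2, 2, 5, 4, 1]
Each d has probability 1/8, so the pmf of τ is: f(1) = 1/8, f(2) = 3/8, f(3) = 1/8, f(4) = 1/8, f(5) = 1/4
Let p_n(j) = P(N_n = j), with p_0 = [1]. Condition on τ_1: p_n(0) = P(τ > n), and for j >= 1, p_n(j) = Σ_{k<=n} f(k)·p_{n−k}(j−1)
p_1 = [7/8, 1/8]  (j = 0..1)
p_2 = [1/2, 31/64, 1/64]  (j = 0..2)
p_3 = [3/8, 33/64, 55/512, 1/512]  (j = 0..3)
p_4 = [1/4, 15/32, 67/256, 79/4096, 1/4096]  (j = 0..4)
p_5 = [0, 19/32, 21/64, 307/4096, 103/32768, 1/32768]  (j = 0..5)
p_6 = [0, 27/64, 13/32, 633/4096, 69/4096, 127/262144, 1/262144]  (j = 0..6)
E[N_6] = Σ j·p_6(j) = 463425/262144;  E[N_6²] = Σ j²·p_6(j) = 975051/262144
Var[N_6] = 975051/262144 − (463425/262144)² = 40841038719/68719476736
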